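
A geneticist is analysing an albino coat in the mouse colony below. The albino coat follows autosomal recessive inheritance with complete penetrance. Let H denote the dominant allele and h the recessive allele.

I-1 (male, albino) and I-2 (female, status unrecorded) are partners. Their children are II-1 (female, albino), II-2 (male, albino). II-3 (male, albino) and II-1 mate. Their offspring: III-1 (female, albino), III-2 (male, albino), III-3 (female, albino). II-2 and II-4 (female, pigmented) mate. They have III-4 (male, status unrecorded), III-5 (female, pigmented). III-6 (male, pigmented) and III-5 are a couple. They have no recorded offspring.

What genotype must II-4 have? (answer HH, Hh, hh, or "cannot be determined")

cannot be determined

II-4's phenotype allows HH or Hh, and no parent or child forces a single allele at both positions; consistent genotype assignments exist with II-4 as HH or Hh.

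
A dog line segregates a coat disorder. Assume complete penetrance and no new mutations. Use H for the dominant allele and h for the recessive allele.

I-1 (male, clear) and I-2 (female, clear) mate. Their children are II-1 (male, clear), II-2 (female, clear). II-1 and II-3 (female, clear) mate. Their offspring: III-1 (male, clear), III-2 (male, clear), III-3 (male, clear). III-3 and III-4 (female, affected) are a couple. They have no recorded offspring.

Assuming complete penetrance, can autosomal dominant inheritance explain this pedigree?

A consistent assignment under autosomal dominant exists: I-1 hh, I-2 hh, II-1 hh, II-2 hh, II-3 hh, III-1 hh, III-2 hh, III-3 hh, III-4 HH.
In this assignment every recorded phenotype matches its genotype and every non-founder's genotype is obtainable from its parents' genotypes, so the pedigree is consistent.

Yes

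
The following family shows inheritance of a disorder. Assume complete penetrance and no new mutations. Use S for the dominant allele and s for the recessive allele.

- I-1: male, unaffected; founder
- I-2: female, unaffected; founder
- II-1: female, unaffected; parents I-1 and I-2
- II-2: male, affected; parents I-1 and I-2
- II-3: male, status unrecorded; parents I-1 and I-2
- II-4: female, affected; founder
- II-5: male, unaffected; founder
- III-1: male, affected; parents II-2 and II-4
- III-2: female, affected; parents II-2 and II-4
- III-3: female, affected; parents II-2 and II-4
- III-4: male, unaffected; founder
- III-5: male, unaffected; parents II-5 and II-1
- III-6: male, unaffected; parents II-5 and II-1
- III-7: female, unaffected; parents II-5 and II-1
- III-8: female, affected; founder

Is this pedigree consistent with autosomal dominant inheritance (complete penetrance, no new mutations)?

Under autosomal dominant, II-2 (affected, male) cannot arise from I-1 (unaffected) × I-2 (unaffected).

No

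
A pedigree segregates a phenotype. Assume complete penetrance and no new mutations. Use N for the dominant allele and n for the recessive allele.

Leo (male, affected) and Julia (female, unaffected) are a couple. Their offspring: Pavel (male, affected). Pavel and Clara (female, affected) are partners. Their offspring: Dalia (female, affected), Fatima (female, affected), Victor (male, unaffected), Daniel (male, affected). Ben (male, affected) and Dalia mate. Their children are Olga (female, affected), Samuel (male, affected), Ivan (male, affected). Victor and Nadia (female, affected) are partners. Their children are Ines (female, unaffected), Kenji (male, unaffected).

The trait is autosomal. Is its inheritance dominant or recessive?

Pavel and Clara are both affected yet have an unaffected child Victor. Under a recessive model two affected parents are homozygous and every child would be affected, so the trait cannot be recessive.

dominant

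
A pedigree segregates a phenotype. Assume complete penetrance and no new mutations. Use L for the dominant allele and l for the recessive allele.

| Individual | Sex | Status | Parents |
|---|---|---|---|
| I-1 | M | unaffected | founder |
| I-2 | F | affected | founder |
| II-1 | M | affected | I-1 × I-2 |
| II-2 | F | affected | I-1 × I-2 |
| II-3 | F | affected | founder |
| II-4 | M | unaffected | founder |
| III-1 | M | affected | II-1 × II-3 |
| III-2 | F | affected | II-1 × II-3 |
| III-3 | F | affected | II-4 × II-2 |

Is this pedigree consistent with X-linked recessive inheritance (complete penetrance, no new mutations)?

No

Under X-linked recessive, II-2 (affected, female) cannot arise from I-1 (unaffected) × I-2 (affected).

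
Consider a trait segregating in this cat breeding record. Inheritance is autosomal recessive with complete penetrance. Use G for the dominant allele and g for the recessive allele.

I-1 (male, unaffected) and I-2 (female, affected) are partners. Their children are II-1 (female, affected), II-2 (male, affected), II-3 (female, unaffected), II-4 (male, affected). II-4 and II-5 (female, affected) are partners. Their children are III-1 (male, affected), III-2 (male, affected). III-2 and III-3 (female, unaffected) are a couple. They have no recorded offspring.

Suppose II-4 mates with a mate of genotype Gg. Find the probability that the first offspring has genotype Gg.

II-4 is affected, so II-4 is gg.
The cross gives 1/2 Gg : 1/2 gg, so P(offspring has genotype Gg) = 1/2.

1/2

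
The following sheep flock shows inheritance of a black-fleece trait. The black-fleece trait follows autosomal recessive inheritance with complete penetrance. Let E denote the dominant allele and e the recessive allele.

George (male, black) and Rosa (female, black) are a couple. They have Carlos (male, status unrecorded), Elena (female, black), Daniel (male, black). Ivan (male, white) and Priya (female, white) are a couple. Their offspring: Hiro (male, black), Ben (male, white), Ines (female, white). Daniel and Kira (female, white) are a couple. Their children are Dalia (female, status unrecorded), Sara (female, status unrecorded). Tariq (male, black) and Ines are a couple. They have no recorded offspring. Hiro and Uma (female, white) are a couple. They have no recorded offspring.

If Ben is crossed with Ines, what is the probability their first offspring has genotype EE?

Ivan is white so carries E and passed e to Hiro (ee), so Ivan is Ee.
Priya is white so carries E and passed e to Hiro (ee), so Priya is Ee.
Ben is a white offspring of Ivan (Ee) × Priya (Ee), whose cross gives 1/4 EE : 1/2 Ee : 1/4 ee; conditioning on being white, Ben is EE with probability 1/3, Ee with probability 2/3.
Ines is a white offspring of Ivan (Ee) × Priya (Ee), whose cross gives 1/4 EE : 1/2 Ee : 1/4 ee; conditioning on being white, Ines is EE with probability 1/3, Ee with probability 2/3.
Summing over parental genotype combinations, P(offspring has genotype EE) = 1/9·1 + 2/9·1/2 + 2/9·1/2 + 4/9·1/4 = 4/9.

4/9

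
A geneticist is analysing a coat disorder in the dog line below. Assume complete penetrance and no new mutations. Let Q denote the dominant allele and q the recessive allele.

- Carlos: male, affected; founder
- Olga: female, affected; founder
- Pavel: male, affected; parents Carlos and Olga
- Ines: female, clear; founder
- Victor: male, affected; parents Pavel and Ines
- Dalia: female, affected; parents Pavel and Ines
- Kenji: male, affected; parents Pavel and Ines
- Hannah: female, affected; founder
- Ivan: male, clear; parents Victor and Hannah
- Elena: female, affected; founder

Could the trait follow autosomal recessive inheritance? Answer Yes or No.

No

Under autosomal recessive, Ivan (clear, male) cannot arise from Victor (affected) × Hannah (affected).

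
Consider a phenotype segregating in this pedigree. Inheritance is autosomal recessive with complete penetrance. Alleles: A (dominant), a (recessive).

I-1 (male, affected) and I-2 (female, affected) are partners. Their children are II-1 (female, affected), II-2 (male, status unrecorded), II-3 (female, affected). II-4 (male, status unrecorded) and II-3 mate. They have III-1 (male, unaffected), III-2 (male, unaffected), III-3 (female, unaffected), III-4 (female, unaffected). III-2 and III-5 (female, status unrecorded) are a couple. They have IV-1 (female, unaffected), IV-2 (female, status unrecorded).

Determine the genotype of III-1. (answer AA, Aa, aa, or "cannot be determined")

Aa

From phenotype alone, III-1 is AA or Aa.
III-1 is unaffected so carries A and received a from II-3 (aa), so III-1 is Aa.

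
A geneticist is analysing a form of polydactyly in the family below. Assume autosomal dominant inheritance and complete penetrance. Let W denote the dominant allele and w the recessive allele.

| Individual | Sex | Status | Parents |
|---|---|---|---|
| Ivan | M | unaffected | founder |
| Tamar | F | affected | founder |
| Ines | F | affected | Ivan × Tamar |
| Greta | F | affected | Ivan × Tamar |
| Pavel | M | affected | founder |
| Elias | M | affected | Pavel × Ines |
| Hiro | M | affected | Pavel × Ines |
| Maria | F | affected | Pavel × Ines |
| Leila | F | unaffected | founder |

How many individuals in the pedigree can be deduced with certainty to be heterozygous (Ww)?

Obligate heterozygotes: Ines is affected so carries W and received w from Ivan (ww), so Ines is Ww; Greta is affected so carries W and received w from Ivan (ww), so Greta is Ww.
Every other individual is either homozygous by phenotype or has at least one consistent homozygous assignment, so the count is 2.

2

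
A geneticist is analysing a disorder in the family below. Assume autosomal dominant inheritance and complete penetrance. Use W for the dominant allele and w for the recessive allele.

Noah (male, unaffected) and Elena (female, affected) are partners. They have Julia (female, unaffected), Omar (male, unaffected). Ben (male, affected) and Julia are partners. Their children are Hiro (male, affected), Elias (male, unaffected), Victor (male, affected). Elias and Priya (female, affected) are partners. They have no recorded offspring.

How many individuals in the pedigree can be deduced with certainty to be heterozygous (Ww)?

4

Obligate heterozygotes: Elena is affected so carries W and passed w to Julia (ww), so Elena is Ww; Ben is affected so carries W and passed w to Elias (ww), so Ben is Ww; Hiro is affected so carries W and received w from Julia (ww), so Hiro is Ww; Victor is affected so carries W and received w from Julia (ww), so Victor is Ww.
Every other individual is either homozygous by phenotype or has at least one consistent homozygous assignment, so the count is 4.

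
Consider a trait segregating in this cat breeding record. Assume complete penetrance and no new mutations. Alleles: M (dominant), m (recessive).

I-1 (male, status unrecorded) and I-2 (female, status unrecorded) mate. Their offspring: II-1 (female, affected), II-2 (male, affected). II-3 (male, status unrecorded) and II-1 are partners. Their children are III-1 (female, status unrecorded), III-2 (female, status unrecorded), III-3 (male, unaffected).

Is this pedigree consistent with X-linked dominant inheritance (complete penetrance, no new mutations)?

Yes

A consistent assignment under X-linked dominant exists: I-1 X^M Y, I-2 X^M X^m, II-1 X^M X^m, II-2 X^M Y, II-3 X^M Y, III-1 X^M X^M, III-2 X^M X^M, III-3 X^m Y.
In this assignment every recorded phenotype matches its genotype and every non-founder's genotype is obtainable from its parents' genotypes, so the pedigree is consistent.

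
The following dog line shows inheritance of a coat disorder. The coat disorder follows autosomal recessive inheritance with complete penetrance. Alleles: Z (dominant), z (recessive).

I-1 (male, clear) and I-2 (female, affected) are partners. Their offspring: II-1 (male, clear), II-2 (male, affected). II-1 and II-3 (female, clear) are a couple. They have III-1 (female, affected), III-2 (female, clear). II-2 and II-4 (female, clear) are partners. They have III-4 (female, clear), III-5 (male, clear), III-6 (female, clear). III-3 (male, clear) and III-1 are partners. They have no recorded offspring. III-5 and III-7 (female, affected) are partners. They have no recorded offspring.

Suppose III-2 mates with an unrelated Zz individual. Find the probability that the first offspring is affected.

II-1 is clear so carries Z and received z from I-2 (zz), so II-1 is Zz.
II-3 is clear so carries Z and passed z to III-1 (zz), so II-3 is Zz.
III-2 is a clear offspring of II-1 (Zz) × II-3 (Zz), whose cross gives 1/4 ZZ : 1/2 Zz : 1/4 zz; conditioning on being clear, III-2 is ZZ with probability 1/3, Zz with probability 2/3.
Summing over parental genotype combinations, P(offspring is affected) = 2/3·1/4 = 1/6.

1/6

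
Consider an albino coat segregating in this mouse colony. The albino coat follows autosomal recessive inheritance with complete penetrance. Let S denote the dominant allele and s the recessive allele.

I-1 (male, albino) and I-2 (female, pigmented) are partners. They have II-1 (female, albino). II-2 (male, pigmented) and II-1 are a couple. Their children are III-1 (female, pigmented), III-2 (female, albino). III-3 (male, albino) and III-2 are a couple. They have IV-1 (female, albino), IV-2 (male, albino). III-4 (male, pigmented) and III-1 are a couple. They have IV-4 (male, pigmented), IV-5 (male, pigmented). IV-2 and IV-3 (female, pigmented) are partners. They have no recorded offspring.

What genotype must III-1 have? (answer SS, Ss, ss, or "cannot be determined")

From phenotype alone, III-1 is SS or Ss.
III-1 is pigmented so carries S and received s from II-1 (ss), so III-1 is Ss.

Ss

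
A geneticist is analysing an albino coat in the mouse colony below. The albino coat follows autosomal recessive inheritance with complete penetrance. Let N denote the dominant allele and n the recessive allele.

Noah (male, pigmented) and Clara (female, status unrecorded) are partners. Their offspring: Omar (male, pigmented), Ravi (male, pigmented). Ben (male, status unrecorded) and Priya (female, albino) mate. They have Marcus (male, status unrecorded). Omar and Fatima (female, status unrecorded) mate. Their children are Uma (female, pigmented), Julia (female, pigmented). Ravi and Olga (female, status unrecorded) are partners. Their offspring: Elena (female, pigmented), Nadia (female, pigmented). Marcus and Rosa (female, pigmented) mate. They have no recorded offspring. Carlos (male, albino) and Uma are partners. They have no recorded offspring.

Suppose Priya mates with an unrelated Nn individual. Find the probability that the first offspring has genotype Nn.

1/2

Priya is albino, so Priya is nn.
The cross gives 1/2 Nn : 1/2 nn, so P(offspring has genotype Nn) = 1/2.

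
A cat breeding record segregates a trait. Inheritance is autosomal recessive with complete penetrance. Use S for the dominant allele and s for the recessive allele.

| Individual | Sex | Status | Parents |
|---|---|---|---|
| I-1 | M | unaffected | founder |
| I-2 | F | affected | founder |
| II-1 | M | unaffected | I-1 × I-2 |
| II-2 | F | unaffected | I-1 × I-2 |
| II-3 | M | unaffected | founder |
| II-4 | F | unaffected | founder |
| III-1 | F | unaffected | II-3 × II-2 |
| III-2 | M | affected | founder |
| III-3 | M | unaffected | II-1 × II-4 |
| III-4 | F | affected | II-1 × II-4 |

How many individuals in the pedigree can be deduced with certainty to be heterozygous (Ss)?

Obligate heterozygotes: II-1 is unaffected so carries S and received s from I-2 (ss), so II-1 is Ss; II-2 is unaffected so carries S and received s from I-2 (ss), so II-2 is Ss; II-4 is unaffected so carries S and passed s to III-4 (ss), so II-4 is Ss.
Every other individual is either homozygous by phenotype or has at least one consistent homozygous assignment, so the count is 3.

3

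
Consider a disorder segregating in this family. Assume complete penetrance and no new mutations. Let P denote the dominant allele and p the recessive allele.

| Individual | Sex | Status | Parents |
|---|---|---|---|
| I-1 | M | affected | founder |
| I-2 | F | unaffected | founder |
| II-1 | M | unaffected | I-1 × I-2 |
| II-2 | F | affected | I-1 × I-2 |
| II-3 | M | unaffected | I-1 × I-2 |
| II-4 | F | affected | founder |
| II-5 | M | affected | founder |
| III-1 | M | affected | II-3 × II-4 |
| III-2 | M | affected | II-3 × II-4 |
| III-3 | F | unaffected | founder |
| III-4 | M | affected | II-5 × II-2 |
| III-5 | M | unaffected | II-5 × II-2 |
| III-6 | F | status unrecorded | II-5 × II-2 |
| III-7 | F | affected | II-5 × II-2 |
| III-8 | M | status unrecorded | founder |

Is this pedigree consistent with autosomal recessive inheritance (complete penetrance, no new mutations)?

Under autosomal recessive, III-5 (unaffected, male) cannot arise from II-5 (affected) × II-2 (affected).

No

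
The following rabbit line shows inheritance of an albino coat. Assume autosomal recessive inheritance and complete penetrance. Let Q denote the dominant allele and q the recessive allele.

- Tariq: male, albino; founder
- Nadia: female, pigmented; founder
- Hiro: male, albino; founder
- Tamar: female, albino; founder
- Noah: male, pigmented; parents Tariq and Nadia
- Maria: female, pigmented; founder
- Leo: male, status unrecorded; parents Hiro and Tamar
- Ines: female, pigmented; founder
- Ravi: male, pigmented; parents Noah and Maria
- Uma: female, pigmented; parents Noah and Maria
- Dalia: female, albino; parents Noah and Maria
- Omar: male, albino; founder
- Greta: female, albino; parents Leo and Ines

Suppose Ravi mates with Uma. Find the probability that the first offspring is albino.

Noah is pigmented so carries Q and received q from Tariq (qq), so Noah is Qq.
Maria is pigmented so carries Q and passed q to Dalia (qq), so Maria is Qq.
Ravi is a pigmented offspring of Noah (Qq) × Maria (Qq), whose cross gives 1/4 QQ : 1/2 Qq : 1/4 qq; conditioning on being pigmented, Ravi is QQ with probability 1/3, Qq with probability 2/3.
Uma is a pigmented offspring of Noah (Qq) × Maria (Qq), whose cross gives 1/4 QQ : 1/2 Qq : 1/4 qq; conditioning on being pigmented, Uma is QQ with probability 1/3, Qq with probability 2/3.
Summing over parental genotype combinations, P(offspring is albino) = 4/9·1/4 = 1/9.

1/9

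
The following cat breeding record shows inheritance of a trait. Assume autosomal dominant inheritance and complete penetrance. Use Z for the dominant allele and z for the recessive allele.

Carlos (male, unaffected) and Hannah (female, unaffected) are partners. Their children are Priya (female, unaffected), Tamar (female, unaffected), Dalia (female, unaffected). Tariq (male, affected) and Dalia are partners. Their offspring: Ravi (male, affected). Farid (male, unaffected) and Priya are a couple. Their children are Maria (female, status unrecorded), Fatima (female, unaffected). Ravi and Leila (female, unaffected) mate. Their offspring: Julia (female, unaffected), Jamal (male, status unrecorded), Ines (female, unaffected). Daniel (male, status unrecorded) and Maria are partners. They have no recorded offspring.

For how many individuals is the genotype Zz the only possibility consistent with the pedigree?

Obligate heterozygotes: Ravi is affected so carries Z and received z from Dalia (zz), so Ravi is Zz.
Every other individual is either homozygous by phenotype or has at least one consistent homozygous assignment, so the count is 1.

1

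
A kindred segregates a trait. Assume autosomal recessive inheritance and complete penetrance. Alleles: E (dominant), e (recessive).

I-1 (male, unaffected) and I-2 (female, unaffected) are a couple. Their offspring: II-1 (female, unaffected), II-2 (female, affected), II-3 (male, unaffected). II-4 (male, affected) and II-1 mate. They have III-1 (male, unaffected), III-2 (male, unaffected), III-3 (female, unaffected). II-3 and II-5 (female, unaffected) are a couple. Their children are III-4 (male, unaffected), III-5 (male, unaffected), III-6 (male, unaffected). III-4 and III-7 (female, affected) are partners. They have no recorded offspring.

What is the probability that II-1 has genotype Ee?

1/5

I-1 is unaffected so carries E and passed e to II-2 (ee), so I-1 is Ee.
I-2 is unaffected so carries E and passed e to II-2 (ee), so I-2 is Ee.
Their cross gives offspring ratios 1/4 EE : 1/2 Ee : 1/4 ee. Conditioning on II-1 being unaffected, P(Ee) = 1/2 / 3/4 = 2/3 before taking II-1's own offspring into account.
II-4 is affected, so II-4 is ee.
Now use II-1's offspring. Probability of each recorded status — unaffected son III-1: 1/2 if II-1 is Ee, 1 if EE; unaffected son III-2: 1/2 if II-1 is Ee, 1 if EE; unaffected daughter III-3: 1/2 if II-1 is Ee, 1 if EE.
Bayes: P(Ee) = 2/3·1/8 / (2/3·1/8 + 1/3·1) = 1/5.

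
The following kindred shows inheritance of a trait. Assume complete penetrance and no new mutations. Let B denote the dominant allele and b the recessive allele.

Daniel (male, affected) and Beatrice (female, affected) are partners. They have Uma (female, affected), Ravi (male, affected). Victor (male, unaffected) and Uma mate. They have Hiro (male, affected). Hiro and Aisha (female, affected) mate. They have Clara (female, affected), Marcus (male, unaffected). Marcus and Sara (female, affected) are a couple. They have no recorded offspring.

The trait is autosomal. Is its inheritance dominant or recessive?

dominant

Hiro and Aisha are both affected yet have an unaffected child Marcus. Under a recessive model two affected parents are homozygous and every child would be affected, so the trait cannot be recessive.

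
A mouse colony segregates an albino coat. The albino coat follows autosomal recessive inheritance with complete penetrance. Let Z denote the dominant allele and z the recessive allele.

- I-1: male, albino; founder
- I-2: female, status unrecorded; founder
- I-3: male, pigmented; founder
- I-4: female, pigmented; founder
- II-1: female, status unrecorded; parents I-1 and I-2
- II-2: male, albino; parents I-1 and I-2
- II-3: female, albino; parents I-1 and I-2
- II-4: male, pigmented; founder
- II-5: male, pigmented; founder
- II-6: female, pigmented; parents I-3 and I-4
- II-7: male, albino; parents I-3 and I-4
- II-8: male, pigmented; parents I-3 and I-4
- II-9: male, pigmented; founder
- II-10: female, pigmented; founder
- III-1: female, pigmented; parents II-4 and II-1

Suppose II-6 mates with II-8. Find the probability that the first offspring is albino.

I-3 is pigmented so carries Z and passed z to II-7 (zz), so I-3 is Zz.
I-4 is pigmented so carries Z and passed z to II-7 (zz), so I-4 is Zz.
II-6 is a pigmented offspring of I-3 (Zz) × I-4 (Zz), whose cross gives 1/4 ZZ : 1/2 Zz : 1/4 zz; conditioning on being pigmented, II-6 is ZZ with probability 1/3, Zz with probability 2/3.
II-8 is a pigmented offspring of I-3 (Zz) × I-4 (Zz), whose cross gives 1/4 ZZ : 1/2 Zz : 1/4 zz; conditioning on being pigmented, II-8 is ZZ with probability 1/3, Zz with probability 2/3.
Summing over parental genotype combinations, P(offspring is albino) = 4/9·1/4 = 1/9.

1/9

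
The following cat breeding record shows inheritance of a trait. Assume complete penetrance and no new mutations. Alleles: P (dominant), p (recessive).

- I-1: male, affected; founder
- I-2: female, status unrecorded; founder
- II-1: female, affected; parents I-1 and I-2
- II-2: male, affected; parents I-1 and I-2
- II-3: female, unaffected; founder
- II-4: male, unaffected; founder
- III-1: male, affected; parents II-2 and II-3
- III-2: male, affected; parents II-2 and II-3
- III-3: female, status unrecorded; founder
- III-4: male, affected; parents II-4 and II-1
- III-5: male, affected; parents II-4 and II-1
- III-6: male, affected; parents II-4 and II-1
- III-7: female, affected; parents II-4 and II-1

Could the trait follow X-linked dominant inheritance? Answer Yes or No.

Under X-linked dominant, III-1 (affected, male) cannot arise from II-2 (affected) × II-3 (unaffected).

No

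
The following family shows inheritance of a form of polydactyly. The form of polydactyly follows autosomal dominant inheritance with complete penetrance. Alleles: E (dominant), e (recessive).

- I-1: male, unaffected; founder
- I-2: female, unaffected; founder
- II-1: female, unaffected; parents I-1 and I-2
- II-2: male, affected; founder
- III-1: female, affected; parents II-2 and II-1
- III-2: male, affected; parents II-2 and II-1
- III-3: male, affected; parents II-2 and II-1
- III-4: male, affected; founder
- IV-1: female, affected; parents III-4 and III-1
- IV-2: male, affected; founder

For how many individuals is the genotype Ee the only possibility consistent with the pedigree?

Obligate heterozygotes: III-1 is affected so carries E and received e from II-1 (ee), so III-1 is Ee; III-2 is affected so carries E and received e from II-1 (ee), so III-2 is Ee; III-3 is affected so carries E and received e from II-1 (ee), so III-3 is Ee.
Every other individual is either homozygous by phenotype or has at least one consistent homozygous assignment, so the count is 3.

3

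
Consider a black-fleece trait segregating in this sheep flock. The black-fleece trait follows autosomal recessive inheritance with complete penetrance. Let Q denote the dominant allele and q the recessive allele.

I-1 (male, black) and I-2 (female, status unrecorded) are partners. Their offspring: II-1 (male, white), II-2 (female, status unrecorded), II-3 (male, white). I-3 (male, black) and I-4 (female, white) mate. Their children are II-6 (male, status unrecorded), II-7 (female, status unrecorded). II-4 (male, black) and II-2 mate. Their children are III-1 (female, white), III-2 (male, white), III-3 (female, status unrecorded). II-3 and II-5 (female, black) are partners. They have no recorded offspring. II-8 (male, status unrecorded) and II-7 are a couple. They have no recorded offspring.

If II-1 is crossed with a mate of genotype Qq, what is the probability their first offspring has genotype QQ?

II-1 is white so carries Q and received q from I-1 (qq), so II-1 is Qq.
The cross gives 1/4 QQ : 1/2 Qq : 1/4 qq, so P(offspring has genotype QQ) = 1/4.

1/4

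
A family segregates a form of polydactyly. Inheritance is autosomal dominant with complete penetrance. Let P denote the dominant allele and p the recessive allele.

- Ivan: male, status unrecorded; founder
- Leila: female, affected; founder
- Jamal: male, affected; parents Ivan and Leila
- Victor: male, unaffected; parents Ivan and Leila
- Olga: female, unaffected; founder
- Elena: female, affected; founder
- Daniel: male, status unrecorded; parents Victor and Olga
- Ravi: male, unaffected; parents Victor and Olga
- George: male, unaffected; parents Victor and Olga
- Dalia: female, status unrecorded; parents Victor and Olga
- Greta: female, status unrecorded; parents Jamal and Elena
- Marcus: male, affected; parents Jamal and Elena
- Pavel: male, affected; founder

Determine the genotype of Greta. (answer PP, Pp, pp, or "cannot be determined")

cannot be determined

Greta's phenotype is unrecorded, and no parent or child forces a single allele at both positions; consistent genotype assignments exist with Greta as PP or Pp or pp.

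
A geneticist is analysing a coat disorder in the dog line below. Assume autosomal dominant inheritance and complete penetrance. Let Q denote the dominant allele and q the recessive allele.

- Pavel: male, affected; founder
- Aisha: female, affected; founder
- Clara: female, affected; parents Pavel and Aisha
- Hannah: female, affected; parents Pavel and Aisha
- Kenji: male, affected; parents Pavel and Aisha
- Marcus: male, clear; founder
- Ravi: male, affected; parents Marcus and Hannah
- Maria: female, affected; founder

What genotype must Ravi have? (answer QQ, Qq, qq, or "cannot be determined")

From phenotype alone, Ravi is QQ or Qq.
Ravi is affected so carries Q and received q from Marcus (qq), so Ravi is Qq.

Qq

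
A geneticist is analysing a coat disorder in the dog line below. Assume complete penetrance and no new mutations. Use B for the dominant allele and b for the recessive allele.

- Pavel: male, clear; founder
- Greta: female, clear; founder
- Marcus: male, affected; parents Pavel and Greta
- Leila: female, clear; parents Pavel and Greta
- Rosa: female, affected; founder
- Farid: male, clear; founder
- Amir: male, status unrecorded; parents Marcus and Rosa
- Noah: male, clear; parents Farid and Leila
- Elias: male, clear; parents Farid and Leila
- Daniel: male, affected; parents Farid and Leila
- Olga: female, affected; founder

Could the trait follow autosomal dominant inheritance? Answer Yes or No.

Under autosomal dominant, Marcus (affected, male) cannot arise from Pavel (clear) × Greta (clear).

No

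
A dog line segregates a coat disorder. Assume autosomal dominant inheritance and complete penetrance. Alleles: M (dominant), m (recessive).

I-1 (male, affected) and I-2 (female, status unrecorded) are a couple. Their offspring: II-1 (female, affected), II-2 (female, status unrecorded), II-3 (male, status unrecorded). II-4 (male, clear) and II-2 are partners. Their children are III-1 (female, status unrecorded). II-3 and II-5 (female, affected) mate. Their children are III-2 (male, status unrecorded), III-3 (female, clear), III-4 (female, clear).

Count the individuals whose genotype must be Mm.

1

Obligate heterozygotes: II-5 is affected so carries M and passed m to III-3 (mm), so II-5 is Mm.
Every other individual is either homozygous by phenotype or has at least one consistent homozygous assignment, so the count is 1.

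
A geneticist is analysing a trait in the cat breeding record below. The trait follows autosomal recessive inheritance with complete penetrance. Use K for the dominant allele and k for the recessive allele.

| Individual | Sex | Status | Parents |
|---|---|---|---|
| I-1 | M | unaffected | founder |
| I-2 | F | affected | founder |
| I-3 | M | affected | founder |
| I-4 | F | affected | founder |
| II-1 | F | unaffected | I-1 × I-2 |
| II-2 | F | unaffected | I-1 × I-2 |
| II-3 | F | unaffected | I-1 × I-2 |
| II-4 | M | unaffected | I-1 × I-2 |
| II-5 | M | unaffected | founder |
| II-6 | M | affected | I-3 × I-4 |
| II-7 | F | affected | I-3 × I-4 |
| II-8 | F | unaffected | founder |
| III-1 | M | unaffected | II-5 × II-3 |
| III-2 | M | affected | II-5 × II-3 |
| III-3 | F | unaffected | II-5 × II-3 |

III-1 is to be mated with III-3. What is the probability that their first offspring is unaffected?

8/9

II-5 is unaffected so carries K and passed k to III-2 (kk), so II-5 is Kk.
II-3 is unaffected so carries K and received k from I-2 (kk), so II-3 is Kk.
III-1 is an unaffected offspring of II-5 (Kk) × II-3 (Kk), whose cross gives 1/4 KK : 1/2 Kk : 1/4 kk; conditioning on being unaffected, III-1 is KK with probability 1/3, Kk with probability 2/3.
III-3 is an unaffected offspring of II-5 (Kk) × II-3 (Kk), whose cross gives 1/4 KK : 1/2 Kk : 1/4 kk; conditioning on being unaffected, III-3 is KK with probability 1/3, Kk with probability 2/3.
Summing over parental genotype combinations, P(offspring is unaffected) = 1/9·1 + 2/9·1 + 2/9·1 + 4/9·3/4 = 8/9.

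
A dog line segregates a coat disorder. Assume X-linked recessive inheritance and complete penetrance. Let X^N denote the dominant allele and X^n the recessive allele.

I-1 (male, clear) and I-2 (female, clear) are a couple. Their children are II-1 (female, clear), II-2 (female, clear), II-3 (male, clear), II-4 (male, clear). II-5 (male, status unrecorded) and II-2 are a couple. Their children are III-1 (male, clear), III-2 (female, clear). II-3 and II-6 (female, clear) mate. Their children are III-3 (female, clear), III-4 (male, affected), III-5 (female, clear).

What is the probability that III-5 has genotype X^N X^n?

1/2

II-3 is clear, so II-3 is X^N Y.
II-6 is clear so carries N and passed n to III-4 (X^n Y), so II-6 is X^N X^n.
Their cross gives offspring ratios 1/2 X^N X^N : 1/2 X^N X^n. Conditioning on III-5 being clear, P(X^N X^n) = 1/2 / 1 = 1/2.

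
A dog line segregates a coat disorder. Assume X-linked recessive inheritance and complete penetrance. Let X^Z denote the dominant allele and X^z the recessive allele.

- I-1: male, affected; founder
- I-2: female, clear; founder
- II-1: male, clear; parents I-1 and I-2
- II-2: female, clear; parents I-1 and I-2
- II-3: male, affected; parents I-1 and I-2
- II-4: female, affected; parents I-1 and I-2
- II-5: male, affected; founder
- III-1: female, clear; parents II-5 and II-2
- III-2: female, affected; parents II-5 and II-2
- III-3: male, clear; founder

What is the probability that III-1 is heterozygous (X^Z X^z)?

III-1 is clear so carries Z and received z from II-5 (X^z Y), so III-1 is X^Z X^z, giving P(X^Z X^z) = 1.

1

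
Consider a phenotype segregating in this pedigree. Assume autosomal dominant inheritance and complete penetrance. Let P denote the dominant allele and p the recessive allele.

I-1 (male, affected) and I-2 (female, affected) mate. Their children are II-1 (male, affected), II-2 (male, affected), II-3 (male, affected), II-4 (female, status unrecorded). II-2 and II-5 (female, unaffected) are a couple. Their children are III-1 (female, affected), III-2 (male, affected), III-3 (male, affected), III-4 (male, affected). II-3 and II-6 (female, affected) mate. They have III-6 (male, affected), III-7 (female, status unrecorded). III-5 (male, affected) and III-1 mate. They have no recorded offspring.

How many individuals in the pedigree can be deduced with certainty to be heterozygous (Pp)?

Obligate heterozygotes: III-1 is affected so carries P and received p from II-5 (pp), so III-1 is Pp; III-2 is affected so carries P and received p from II-5 (pp), so III-2 is Pp; III-3 is affected so carries P and received p from II-5 (pp), so III-3 is Pp; III-4 is affected so carries P and received p from II-5 (pp), so III-4 is Pp.
Every other individual is either homozygous by phenotype or has at least one consistent homozygous assignment, so the count is 4.

4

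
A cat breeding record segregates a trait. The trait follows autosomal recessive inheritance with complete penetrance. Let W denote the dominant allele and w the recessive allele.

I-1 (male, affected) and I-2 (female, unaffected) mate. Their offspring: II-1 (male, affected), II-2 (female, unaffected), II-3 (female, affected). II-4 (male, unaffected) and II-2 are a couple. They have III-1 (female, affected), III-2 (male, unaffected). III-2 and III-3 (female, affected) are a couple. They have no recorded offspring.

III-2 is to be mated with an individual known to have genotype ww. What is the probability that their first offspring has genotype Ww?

2/3

II-4 is unaffected so carries W and passed w to III-1 (ww), so II-4 is Ww.
II-2 is unaffected so carries W and received w from I-1 (ww), so II-2 is Ww.
III-2 is an unaffected offspring of II-4 (Ww) × II-2 (Ww), whose cross gives 1/4 WW : 1/2 Ww : 1/4 ww; conditioning on being unaffected, III-2 is WW with probability 1/3, Ww with probability 2/3.
Summing over parental genotype combinations, P(offspring has genotype Ww) = 1/3·1 + 2/3·1/2 = 2/3.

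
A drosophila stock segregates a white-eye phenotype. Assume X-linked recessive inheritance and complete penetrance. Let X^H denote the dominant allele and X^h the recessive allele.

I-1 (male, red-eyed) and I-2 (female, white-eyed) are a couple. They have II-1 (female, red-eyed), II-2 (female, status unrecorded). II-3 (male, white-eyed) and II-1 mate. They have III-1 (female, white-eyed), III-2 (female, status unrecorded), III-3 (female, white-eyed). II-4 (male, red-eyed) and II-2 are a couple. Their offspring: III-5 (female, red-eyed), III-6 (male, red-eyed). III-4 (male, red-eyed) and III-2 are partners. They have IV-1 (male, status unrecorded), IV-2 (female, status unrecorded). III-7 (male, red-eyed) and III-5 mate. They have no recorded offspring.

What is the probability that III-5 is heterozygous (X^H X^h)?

1/2

II-4 is red-eyed, so II-4 is X^H Y.
II-2 received H from I-1 (X^H Y) and received h from I-2 (X^h X^h), so II-2 is X^H X^h.
Their cross gives offspring ratios 1/2 X^H X^H : 1/2 X^H X^h. Conditioning on III-5 being red-eyed, P(X^H X^h) = 1/2 / 1 = 1/2.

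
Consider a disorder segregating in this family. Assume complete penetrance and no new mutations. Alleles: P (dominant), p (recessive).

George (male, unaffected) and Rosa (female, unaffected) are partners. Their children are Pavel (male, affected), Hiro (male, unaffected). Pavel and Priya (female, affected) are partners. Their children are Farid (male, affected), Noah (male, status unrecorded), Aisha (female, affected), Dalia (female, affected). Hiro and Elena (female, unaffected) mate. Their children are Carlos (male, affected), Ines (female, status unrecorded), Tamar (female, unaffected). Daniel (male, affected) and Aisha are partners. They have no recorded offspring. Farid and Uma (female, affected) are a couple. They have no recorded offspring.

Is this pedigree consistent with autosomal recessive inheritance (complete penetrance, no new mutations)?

Yes

A consistent assignment under autosomal recessive exists: George Pp, Rosa Pp, Pavel pp, Hiro Pp, Priya pp, Elena Pp, Farid pp, Noah pp, Aisha pp, Dalia pp, Daniel pp, Uma pp, Carlos pp, Ines PP, Tamar PP.
In this assignment every recorded phenotype matches its genotype and every non-founder's genotype is obtainable from its parents' genotypes, so the pedigree is consistent.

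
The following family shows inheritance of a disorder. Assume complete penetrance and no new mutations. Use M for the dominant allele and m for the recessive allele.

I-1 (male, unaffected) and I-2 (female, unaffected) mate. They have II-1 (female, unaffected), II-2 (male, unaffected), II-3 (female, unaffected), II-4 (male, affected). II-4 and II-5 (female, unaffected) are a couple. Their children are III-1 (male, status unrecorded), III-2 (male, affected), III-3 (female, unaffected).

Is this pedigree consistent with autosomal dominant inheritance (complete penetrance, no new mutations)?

Under autosomal dominant, II-4 (affected, male) cannot arise from I-1 (unaffected) × I-2 (unaffected).

No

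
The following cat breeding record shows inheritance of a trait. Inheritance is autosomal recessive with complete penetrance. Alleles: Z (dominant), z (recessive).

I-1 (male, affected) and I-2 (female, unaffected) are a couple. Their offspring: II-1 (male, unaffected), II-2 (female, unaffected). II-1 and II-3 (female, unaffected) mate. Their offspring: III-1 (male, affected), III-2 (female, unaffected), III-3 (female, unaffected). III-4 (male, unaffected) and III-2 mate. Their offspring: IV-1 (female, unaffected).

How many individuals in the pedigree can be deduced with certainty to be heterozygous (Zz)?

Obligate heterozygotes: II-1 is unaffected so carries Z and received z from I-1 (zz), so II-1 is Zz; II-2 is unaffected so carries Z and received z from I-1 (zz), so II-2 is Zz; II-3 is unaffected so carries Z and passed z to III-1 (zz), so II-3 is Zz.
Every other individual is either homozygous by phenotype or has at least one consistent homozygous assignment, so the count is 3.

3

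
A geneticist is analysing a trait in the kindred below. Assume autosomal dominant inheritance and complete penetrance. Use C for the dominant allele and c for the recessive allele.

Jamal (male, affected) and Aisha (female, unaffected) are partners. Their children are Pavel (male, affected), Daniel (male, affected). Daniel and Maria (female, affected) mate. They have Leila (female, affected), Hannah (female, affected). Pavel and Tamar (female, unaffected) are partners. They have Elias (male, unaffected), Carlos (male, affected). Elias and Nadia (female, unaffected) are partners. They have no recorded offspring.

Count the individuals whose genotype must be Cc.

Obligate heterozygotes: Pavel is affected so carries C and received c from Aisha (cc), so Pavel is Cc; Daniel is affected so carries C and received c from Aisha (cc), so Daniel is Cc; Carlos is affected so carries C and received c from Tamar (cc), so Carlos is Cc.
Every other individual is either homozygous by phenotype or has at least one consistent homozygous assignment, so the count is 3.

3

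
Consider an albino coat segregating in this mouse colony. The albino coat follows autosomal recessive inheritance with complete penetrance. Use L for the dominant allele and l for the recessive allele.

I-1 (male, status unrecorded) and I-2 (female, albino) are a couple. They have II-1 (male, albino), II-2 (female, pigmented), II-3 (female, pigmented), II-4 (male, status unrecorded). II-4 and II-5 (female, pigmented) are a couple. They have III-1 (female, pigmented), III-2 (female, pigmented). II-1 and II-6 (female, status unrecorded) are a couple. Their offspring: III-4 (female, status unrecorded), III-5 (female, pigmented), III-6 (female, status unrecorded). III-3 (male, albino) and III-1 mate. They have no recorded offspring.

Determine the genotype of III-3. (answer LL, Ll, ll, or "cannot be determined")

ll

III-3 is albino, so III-3 is ll.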